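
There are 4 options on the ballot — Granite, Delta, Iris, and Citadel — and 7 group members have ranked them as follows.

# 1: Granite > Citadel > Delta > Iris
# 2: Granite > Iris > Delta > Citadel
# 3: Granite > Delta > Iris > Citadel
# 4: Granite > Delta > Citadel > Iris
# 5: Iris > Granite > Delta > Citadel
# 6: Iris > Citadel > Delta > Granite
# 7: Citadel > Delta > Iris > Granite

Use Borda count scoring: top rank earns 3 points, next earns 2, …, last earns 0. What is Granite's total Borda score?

Borda scores:
  Granite: 3 + 3 + 3 + 3 + 2 + 0 + 0 = 14
  Delta: 1 + 1 + 2 + 2 + 1 + 1 + 2 = 10
  Iris: 0 + 2 + 1 + 0 + 3 + 3 + 1 = 10
  Citadel: 2 + 0 + 0 + 1 + 0 + 2 + 3 = 8

14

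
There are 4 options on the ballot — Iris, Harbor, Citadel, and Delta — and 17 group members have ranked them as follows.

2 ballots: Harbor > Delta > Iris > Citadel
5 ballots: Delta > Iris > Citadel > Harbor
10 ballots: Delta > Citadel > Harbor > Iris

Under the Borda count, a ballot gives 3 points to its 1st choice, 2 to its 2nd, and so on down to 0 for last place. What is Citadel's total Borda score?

25

Borda scores:
  Iris: 2·1 + 5·2 + 10·0 = 12
  Harbor: 2·3 + 5·0 + 10·1 = 16
  Citadel: 2·0 + 5·1 + 10·2 = 25
  Delta: 2·2 + 5·3 + 10·3 = 49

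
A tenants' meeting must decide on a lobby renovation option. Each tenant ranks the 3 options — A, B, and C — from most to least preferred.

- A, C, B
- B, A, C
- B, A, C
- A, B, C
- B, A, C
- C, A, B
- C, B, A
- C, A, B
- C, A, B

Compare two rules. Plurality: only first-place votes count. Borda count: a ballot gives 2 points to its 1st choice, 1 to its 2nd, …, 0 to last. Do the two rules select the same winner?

No

Plurality first-place counts: A 2, B 3, C 4 → C.
Borda totals: A 10, B 8, C 9 → A.
The two rules disagree: plurality picks C, Borda picks A.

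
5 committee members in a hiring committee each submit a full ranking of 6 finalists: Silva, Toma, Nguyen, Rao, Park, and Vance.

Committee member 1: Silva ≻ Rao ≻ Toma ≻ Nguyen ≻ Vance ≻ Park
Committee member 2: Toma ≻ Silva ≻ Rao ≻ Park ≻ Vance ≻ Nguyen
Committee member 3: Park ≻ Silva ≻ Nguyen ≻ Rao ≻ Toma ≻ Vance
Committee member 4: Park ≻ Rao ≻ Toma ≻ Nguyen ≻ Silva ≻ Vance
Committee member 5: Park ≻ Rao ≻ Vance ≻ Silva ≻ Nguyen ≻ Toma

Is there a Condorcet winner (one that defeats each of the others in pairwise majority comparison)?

Head-to-head results (5 voters total):
Silva vs Toma: Silva wins 3–2.
Silva vs Nguyen: Silva wins 4–1.
Silva vs Rao: Silva wins 3–2.
Silva vs Park: Park wins 3–2.
Silva vs Vance: Silva wins 4–1.
Toma vs Nguyen: Toma wins 3–2.
Toma vs Rao: Rao wins 4–1.
Toma vs Park: Park wins 3–2.
Toma vs Vance: Toma wins 4–1.
Nguyen vs Rao: Rao wins 4–1.
Nguyen vs Park: Park wins 4–1.
Nguyen vs Vance: Nguyen wins 3–2.
Rao vs Park: Park wins 3–2.
Rao vs Vance: Rao wins 5–0.
Park vs Vance: Park wins 4–1.
Park beats each rival — Silva (3–2), Toma (3–2), Nguyen (4–1), Rao (3–2), Vance (4–1) — so Park is the Condorcet winner.

Yes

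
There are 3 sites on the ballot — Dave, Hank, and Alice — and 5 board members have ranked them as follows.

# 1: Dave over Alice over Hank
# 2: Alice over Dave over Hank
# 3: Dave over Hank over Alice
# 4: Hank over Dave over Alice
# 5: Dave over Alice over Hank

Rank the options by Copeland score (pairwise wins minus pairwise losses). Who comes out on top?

Dave

Pairwise results:
  Dave vs Hank: Dave wins 4–1.
  Dave vs Alice: Dave wins 4–1.
  Hank vs Alice: Alice wins 3–2.
Copeland scores (wins − losses):
  Dave: 2 − 0 = 2
  Hank: 0 − 2 = -2
  Alice: 1 − 1 = 0
Dave has the best Copeland score.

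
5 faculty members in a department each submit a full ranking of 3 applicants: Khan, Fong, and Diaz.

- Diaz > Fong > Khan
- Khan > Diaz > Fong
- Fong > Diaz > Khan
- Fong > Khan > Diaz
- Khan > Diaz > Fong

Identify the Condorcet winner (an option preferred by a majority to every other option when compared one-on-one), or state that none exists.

Head-to-head results (5 voters total):
Khan vs Fong: Fong wins 3–2.
Khan vs Diaz: Khan wins 3–2.
Fong vs Diaz: Diaz wins 3–2.
No candidate beats all others: Khan beats Diaz beats Fong beats Khan, a majority cycle.

None — there is no Condorcet winner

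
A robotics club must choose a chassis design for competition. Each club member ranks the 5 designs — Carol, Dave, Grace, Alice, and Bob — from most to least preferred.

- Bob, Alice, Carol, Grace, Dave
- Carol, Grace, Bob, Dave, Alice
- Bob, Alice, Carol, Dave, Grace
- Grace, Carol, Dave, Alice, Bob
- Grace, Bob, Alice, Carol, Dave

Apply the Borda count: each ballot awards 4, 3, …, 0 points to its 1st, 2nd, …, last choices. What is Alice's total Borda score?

Borda scores:
  Carol: 2 + 4 + 2 + 3 + 1 = 12
  Dave: 0 + 1 + 1 + 2 + 0 = 4
  Grace: 1 + 3 + 0 + 4 + 4 = 12
  Alice: 3 + 0 + 3 + 1 + 2 = 9
  Bob: 4 + 2 + 4 + 0 + 3 = 13

9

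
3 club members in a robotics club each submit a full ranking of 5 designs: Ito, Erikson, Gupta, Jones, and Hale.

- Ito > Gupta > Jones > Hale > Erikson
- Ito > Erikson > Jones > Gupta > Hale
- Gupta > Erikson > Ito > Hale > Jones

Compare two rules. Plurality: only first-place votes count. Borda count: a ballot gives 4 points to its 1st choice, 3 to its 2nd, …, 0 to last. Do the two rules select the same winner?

Yes

Plurality first-place counts: Ito 2, Erikson 0, Gupta 1, Jones 0, Hale 0 → Ito.
Borda totals: Ito 10, Erikson 6, Gupta 8, Jones 4, Hale 2 → Ito.
The two rules agree on Ito.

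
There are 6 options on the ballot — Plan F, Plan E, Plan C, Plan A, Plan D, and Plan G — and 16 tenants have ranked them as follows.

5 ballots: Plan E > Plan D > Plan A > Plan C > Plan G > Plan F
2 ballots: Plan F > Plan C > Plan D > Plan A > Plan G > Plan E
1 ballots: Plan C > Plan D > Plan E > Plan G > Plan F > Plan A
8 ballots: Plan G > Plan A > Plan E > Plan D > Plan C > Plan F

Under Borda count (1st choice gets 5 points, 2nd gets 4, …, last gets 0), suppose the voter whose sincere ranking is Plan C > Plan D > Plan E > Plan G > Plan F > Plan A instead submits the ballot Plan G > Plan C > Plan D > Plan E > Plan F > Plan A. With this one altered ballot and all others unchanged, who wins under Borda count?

Borda totals with the altered ballot: Plan F 11, Plan E 51, Plan C 30, Plan A 51, Plan D 45, Plan G 52.
The switch changes the winner from Plan E to Plan G.

Plan G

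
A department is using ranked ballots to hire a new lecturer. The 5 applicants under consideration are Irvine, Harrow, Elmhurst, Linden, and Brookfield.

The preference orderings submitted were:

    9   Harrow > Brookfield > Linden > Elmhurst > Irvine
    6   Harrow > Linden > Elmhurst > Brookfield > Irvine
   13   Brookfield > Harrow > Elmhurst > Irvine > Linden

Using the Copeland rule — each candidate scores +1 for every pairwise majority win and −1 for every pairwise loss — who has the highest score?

Harrow

Pairwise results:
  Irvine vs Harrow: Harrow wins 28–0.
  Irvine vs Elmhurst: Elmhurst wins 28–0.
  Irvine vs Linden: Linden wins 15–13.
  Irvine vs Brookfield: Brookfield wins 28–0.
  Harrow vs Elmhurst: Harrow wins 28–0.
  Harrow vs Linden: Harrow wins 28–0.
  Harrow vs Brookfield: Harrow wins 15–13.
  Elmhurst vs Linden: Linden wins 15–13.
  Elmhurst vs Brookfield: Brookfield wins 22–6.
  Linden vs Brookfield: Brookfield wins 22–6.
Copeland scores (wins − losses):
  Irvine: 0 − 4 = -4
  Harrow: 4 − 0 = 4
  Elmhurst: 1 − 3 = -2
  Linden: 2 − 2 = 0
  Brookfield: 3 − 1 = 2
Harrow has the best Copeland score.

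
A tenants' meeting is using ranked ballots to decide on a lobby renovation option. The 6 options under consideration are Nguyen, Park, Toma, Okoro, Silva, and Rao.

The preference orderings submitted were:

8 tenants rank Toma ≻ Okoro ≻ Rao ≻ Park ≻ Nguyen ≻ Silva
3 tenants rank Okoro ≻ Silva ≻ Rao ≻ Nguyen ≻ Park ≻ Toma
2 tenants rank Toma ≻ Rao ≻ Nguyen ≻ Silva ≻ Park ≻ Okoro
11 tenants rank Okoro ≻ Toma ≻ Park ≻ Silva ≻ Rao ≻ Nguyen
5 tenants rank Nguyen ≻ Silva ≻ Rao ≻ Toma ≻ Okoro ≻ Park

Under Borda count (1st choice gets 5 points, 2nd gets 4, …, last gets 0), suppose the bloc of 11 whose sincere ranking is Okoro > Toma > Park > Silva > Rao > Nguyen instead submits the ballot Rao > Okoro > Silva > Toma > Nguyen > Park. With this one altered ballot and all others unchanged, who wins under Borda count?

Borda totals with the altered ballot: Nguyen 56, Park 21, Toma 82, Okoro 96, Silva 69, Rao 111.
The switch changes the winner from Okoro to Rao.

Rao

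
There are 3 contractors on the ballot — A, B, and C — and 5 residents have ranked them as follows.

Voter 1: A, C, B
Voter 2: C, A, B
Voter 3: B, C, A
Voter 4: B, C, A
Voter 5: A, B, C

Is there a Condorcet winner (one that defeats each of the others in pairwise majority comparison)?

Head-to-head results (5 voters total):
A vs B: A wins 3–2.
A vs C: C wins 3–2.
B vs C: B wins 3–2.
No candidate beats all others: A beats B beats C beats A, a majority cycle.

No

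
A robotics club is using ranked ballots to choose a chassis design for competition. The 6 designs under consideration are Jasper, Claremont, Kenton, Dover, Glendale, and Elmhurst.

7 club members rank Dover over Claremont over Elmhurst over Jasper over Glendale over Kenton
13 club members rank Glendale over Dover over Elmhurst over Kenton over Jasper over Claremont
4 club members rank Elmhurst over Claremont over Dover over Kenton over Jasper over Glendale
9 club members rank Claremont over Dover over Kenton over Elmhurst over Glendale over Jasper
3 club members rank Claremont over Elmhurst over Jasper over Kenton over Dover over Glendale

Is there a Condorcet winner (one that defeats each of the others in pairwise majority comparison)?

Yes

Head-to-head results (36 voters total):
Jasper vs Claremont: Claremont wins 23–13.
Jasper vs Kenton: Kenton wins 26–10.
Jasper vs Dover: Dover wins 33–3.
Jasper vs Glendale: Glendale wins 22–14.
Jasper vs Elmhurst: Elmhurst wins 36–0.
Claremont vs Kenton: Claremont wins 23–13.
Claremont vs Dover: Dover wins 20–16.
Claremont vs Glendale: Claremont wins 23–13.
Claremont vs Elmhurst: Claremont wins 19–17.
Kenton vs Dover: Dover wins 33–3.
Kenton vs Glendale: Glendale wins 20–16.
Kenton vs Elmhurst: Elmhurst wins 27–9.
Dover vs Glendale: Dover wins 23–13.
Dover vs Elmhurst: Dover wins 29–7.
Glendale vs Elmhurst: Elmhurst wins 23–13.
Dover beats each rival — Jasper (33–3), Claremont (20–16), Kenton (33–3), Glendale (23–13), Elmhurst (29–7) — so Dover is the Condorcet winner.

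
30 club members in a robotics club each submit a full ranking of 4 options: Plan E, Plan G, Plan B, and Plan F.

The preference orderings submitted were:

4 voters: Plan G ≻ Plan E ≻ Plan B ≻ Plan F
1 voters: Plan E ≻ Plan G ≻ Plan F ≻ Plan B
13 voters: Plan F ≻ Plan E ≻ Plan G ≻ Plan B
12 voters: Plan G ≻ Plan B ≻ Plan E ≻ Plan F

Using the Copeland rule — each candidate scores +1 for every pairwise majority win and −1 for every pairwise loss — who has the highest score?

Plan G

Pairwise results:
  Plan E vs Plan G: Plan G wins 16–14.
  Plan E vs Plan B: Plan E wins 18–12.
  Plan E vs Plan F: Plan E wins 17–13.
  Plan G vs Plan B: Plan G wins 30–0.
  Plan G vs Plan F: Plan G wins 17–13.
  Plan B vs Plan F: Plan B wins 16–14.
Copeland scores (wins − losses):
  Plan E: 2 − 1 = 1
  Plan G: 3 − 0 = 3
  Plan B: 1 − 2 = -1
  Plan F: 0 − 3 = -3
Plan G has the best Copeland score.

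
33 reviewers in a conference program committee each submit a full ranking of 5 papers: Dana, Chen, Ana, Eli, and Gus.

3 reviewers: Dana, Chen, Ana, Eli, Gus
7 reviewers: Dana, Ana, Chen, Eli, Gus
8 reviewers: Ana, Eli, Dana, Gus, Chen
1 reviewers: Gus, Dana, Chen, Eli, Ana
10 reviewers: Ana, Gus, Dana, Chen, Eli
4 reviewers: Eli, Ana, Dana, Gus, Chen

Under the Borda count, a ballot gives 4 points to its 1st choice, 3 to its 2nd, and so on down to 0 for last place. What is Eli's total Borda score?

51

Borda scores:
  Dana: 3·4 + 7·4 + 8·2 + 3 + 10·2 + 4·2 = 87
  Chen: 3·3 + 7·2 + 8·0 + 2 + 10·1 + 4·0 = 35
  Ana: 3·2 + 7·3 + 8·4 + 0 + 10·4 + 4·3 = 111
  Eli: 3·1 + 7·1 + 8·3 + 1 + 10·0 + 4·4 = 51
  Gus: 3·0 + 7·0 + 8·1 + 4 + 10·3 + 4·1 = 46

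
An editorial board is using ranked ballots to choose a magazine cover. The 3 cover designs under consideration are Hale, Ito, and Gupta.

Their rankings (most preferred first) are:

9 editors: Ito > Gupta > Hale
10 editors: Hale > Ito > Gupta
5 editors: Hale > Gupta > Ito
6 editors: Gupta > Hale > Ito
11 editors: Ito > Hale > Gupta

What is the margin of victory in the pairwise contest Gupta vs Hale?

Ballots ranking Gupta above Hale: 9+6 = 15.
Ballots ranking Hale above Gupta: 10+5+11 = 26.
Hale wins 26–15, a margin of 11.

11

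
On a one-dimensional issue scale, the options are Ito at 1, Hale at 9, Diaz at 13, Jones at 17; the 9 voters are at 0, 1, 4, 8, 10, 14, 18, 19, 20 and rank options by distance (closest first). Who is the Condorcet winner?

Hale

With single-peaked preferences on a line, the Condorcet winner is the candidate closest to the median voter.
The median voter (position 10) is closest to Hale at 9.
Check: Hale vs Ito — voters closer to Hale: 6 of 9.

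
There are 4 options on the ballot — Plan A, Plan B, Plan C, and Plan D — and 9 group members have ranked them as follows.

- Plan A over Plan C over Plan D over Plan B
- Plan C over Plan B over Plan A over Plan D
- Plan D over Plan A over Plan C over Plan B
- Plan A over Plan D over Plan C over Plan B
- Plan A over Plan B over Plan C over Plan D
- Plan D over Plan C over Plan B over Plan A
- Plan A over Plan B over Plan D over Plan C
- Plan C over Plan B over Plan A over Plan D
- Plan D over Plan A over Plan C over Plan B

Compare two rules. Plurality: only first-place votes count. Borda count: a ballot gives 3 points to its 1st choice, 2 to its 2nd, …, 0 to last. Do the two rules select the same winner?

Plurality first-place counts: Plan A 4, Plan B 0, Plan C 2, Plan D 3 → Plan A.
Borda totals: Plan A 18, Plan B 9, Plan C 14, Plan D 13 → Plan A.
The two rules agree on Plan A.

Yes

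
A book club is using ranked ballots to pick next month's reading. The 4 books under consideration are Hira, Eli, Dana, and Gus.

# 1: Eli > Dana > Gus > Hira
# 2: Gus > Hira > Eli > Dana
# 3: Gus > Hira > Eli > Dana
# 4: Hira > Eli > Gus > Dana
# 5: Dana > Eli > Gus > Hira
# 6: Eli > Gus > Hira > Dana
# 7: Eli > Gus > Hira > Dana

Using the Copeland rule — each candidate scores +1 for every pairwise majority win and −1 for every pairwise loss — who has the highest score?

Pairwise results:
  Hira vs Eli: Eli wins 4–3.
  Hira vs Dana: Hira wins 5–2.
  Hira vs Gus: Gus wins 6–1.
  Eli vs Dana: Eli wins 6–1.
  Eli vs Gus: Eli wins 5–2.
  Dana vs Gus: Gus wins 5–2.
Copeland scores (wins − losses):
  Hira: 1 − 2 = -1
  Eli: 3 − 0 = 3
  Dana: 0 − 3 = -3
  Gus: 2 − 1 = 1
Eli has the best Copeland score.

Eli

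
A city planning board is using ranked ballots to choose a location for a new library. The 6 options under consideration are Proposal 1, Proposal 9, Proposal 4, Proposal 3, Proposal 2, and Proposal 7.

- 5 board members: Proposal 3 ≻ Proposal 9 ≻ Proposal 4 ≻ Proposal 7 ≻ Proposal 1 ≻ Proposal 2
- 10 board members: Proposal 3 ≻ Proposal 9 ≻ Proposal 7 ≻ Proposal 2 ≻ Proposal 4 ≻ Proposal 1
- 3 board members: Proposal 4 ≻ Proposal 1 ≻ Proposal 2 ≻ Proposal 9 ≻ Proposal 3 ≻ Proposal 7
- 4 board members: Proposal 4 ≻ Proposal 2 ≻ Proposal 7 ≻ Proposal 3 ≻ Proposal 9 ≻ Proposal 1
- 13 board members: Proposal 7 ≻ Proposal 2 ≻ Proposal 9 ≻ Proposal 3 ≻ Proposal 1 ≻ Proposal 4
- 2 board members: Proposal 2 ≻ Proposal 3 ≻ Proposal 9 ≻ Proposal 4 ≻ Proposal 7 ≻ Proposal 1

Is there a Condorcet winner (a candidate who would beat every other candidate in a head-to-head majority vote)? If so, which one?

Head-to-head results (37 voters total):
Proposal 1 vs Proposal 9: Proposal 9 wins 34–3.
Proposal 1 vs Proposal 4: Proposal 4 wins 24–13.
Proposal 1 vs Proposal 3: Proposal 3 wins 34–3.
Proposal 1 vs Proposal 2: Proposal 2 wins 29–8.
Proposal 1 vs Proposal 7: Proposal 7 wins 34–3.
Proposal 9 vs Proposal 4: Proposal 9 wins 30–7.
Proposal 9 vs Proposal 3: Proposal 3 wins 21–16.
Proposal 9 vs Proposal 2: Proposal 2 wins 22–15.
Proposal 9 vs Proposal 7: Proposal 9 wins 20–17.
Proposal 4 vs Proposal 3: Proposal 3 wins 30–7.
Proposal 4 vs Proposal 2: Proposal 2 wins 25–12.
Proposal 4 vs Proposal 7: Proposal 7 wins 23–14.
Proposal 3 vs Proposal 2: Proposal 2 wins 22–15.
Proposal 3 vs Proposal 7: Proposal 3 wins 20–17.
Proposal 2 vs Proposal 7: Proposal 7 wins 28–9.
No candidate beats all others: Proposal 9 beats Proposal 7 beats Proposal 2 beats Proposal 9, a majority cycle.

There is no Condorcet winner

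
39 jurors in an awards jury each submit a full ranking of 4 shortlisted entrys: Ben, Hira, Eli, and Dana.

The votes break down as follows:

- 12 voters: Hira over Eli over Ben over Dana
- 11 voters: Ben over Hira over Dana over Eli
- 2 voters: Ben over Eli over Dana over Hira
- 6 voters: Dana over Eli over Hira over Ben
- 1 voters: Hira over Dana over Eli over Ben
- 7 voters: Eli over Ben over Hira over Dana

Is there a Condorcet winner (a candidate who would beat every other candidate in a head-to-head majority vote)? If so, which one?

There is no Condorcet winner

Head-to-head results (39 voters total):
Ben vs Hira: Ben wins 20–19.
Ben vs Eli: Eli wins 26–13.
Ben vs Dana: Ben wins 32–7.
Hira vs Eli: Hira wins 24–15.
Hira vs Dana: Hira wins 31–8.
Eli vs Dana: Eli wins 21–18.
No candidate beats all others: Ben beats Hira beats Eli beats Ben, a majority cycle.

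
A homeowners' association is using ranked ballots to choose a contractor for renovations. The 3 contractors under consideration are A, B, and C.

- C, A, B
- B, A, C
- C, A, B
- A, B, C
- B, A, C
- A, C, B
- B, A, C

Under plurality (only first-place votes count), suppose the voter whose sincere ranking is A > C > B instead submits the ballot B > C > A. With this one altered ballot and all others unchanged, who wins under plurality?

First-place totals with the altered ballot: A 1, B 4, C 2.
The winner is unchanged: still B.

B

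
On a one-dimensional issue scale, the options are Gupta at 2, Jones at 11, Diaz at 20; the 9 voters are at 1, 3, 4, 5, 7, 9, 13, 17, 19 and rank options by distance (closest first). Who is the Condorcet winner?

With single-peaked preferences on a line, the Condorcet winner is the candidate closest to the median voter.
The median voter (position 7) is closest to Jones at 11.
Check: Jones vs Gupta — voters closer to Jones: 5 of 9.

Jones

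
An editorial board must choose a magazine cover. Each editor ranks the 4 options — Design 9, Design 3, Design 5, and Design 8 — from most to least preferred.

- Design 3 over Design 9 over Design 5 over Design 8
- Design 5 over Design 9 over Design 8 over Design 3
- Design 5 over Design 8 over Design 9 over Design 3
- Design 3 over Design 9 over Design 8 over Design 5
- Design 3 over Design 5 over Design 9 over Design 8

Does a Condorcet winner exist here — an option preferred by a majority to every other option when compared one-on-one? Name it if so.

Head-to-head results (5 voters total):
Design 9 vs Design 3: Design 3 wins 3–2.
Design 9 vs Design 5: Design 5 wins 3–2.
Design 9 vs Design 8: Design 9 wins 4–1.
Design 3 vs Design 5: Design 3 wins 3–2.
Design 3 vs Design 8: Design 3 wins 3–2.
Design 5 vs Design 8: Design 5 wins 4–1.
Design 3 beats each rival — Design 9 (3–2), Design 5 (3–2), Design 8 (3–2) — so Design 3 is the Condorcet winner.

Design 3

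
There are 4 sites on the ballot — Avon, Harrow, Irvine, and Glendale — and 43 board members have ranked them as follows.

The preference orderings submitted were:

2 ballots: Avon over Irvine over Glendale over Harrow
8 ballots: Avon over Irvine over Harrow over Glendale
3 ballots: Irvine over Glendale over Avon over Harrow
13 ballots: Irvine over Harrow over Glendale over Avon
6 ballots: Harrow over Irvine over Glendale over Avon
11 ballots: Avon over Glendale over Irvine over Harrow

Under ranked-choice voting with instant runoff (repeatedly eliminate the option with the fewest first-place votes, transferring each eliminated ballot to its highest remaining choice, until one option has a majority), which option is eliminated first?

Glendale

Round 1: Avon 21, Irvine 16, Harrow 6, Glendale 0. Glendale has the fewest and is eliminated.
Round 2: Avon 21, Irvine 16, Harrow 6. Harrow has the fewest and is eliminated.
Round 3: Irvine 22, Avon 21. Irvine has a majority.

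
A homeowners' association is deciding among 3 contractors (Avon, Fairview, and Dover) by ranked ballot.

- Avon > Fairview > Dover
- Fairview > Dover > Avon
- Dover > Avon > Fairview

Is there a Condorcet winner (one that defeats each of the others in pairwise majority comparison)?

No

Head-to-head results (3 voters total):
Avon vs Fairview: Avon wins 2–1.
Avon vs Dover: Dover wins 2–1.
Fairview vs Dover: Fairview wins 2–1.
No candidate beats all others: Avon beats Fairview beats Dover beats Avon, a majority cycle.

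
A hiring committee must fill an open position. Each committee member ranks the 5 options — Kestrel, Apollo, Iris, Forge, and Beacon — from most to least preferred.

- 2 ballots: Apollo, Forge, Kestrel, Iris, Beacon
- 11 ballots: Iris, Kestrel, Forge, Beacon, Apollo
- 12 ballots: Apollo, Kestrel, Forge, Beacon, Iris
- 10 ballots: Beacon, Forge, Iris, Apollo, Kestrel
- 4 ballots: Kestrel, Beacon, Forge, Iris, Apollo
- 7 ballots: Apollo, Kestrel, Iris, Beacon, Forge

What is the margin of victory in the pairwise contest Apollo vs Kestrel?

Ballots ranking Apollo above Kestrel: 2+12+10+7 = 31.
Ballots ranking Kestrel above Apollo: 11+4 = 15.
Apollo wins 31–15, a margin of 16.

16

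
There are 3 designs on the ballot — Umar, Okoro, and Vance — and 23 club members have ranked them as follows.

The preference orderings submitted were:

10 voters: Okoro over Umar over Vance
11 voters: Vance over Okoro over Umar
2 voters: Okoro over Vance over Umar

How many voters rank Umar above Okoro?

Ballots ranking Umar above Okoro: 0.
Ballots ranking Okoro above Umar: 10+11+2 = 23.
So 0 of 23 voters prefer Umar to Okoro.

0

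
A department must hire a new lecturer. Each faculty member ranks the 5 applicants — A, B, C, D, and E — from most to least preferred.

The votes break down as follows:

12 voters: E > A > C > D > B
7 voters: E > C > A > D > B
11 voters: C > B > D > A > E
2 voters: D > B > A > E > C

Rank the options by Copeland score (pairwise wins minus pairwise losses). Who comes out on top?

E

Pairwise results:
  A vs B: A wins 19–13.
  A vs C: C wins 18–14.
  A vs D: A wins 19–13.
  A vs E: E wins 19–13.
  B vs C: C wins 30–2.
  B vs D: D wins 21–11.
  B vs E: E wins 19–13.
  C vs D: C wins 30–2.
  C vs E: E wins 21–11.
  D vs E: E wins 19–13.
Copeland scores (wins − losses):
  A: 2 − 2 = 0
  B: 0 − 4 = -4
  C: 3 − 1 = 2
  D: 1 − 3 = -2
  E: 4 − 0 = 4
E has the best Copeland score.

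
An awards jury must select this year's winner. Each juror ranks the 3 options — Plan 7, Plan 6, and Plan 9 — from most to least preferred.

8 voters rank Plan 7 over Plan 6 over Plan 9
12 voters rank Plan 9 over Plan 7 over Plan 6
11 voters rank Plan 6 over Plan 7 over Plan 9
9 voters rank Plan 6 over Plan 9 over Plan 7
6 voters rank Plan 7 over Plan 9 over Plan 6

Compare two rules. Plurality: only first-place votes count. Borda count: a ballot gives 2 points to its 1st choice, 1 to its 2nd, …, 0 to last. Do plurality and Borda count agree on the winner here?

No

Plurality first-place counts: Plan 7 14, Plan 6 20, Plan 9 12 → Plan 6.
Borda totals: Plan 7 51, Plan 6 48, Plan 9 39 → Plan 7.
The two rules disagree: plurality picks Plan 6, Borda picks Plan 7.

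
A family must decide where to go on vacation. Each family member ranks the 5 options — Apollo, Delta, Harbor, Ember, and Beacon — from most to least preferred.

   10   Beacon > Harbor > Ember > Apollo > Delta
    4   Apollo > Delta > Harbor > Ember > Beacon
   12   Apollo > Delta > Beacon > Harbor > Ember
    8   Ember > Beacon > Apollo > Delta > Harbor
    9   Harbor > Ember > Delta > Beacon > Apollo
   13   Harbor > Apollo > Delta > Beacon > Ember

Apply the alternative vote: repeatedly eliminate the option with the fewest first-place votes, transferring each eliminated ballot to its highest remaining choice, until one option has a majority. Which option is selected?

Beacon

Round 1: Harbor 22, Apollo 16, Beacon 10, Ember 8, Delta 0. Delta has the fewest and is eliminated.
Round 2: Harbor 22, Apollo 16, Beacon 10, Ember 8. Ember has the fewest and is eliminated.
Round 3: Harbor 22, Beacon 18, Apollo 16. Apollo has the fewest and is eliminated.
Round 4: Beacon 30, Harbor 26. Beacon has a majority.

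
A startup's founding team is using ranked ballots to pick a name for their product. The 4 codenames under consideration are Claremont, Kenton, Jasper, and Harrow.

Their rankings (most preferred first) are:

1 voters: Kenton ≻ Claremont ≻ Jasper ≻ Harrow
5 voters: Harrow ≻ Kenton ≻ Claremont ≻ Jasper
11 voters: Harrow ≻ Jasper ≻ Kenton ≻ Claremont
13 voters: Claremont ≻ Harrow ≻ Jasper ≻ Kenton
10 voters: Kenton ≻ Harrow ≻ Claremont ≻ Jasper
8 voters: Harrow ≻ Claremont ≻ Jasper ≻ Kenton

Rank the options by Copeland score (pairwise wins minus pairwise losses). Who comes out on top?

Pairwise results:
  Claremont vs Kenton: Kenton wins 27–21.
  Claremont vs Jasper: Claremont wins 37–11.
  Claremont vs Harrow: Harrow wins 34–14.
  Kenton vs Jasper: Jasper wins 32–16.
  Kenton vs Harrow: Harrow wins 37–11.
  Jasper vs Harrow: Harrow wins 47–1.
Copeland scores (wins − losses):
  Claremont: 1 − 2 = -1
  Kenton: 1 − 2 = -1
  Jasper: 1 − 2 = -1
  Harrow: 3 − 0 = 3
Harrow has the best Copeland score.

Harrow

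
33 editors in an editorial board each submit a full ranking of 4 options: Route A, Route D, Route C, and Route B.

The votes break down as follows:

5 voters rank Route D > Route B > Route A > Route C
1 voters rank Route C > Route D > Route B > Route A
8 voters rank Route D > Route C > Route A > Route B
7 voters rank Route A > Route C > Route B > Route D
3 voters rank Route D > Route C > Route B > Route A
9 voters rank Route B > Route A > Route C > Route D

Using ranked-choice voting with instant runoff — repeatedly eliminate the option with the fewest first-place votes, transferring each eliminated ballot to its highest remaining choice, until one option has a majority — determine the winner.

Route D

Round 1: Route D 16, Route B 9, Route A 7, Route C 1. Route C has the fewest and is eliminated.
Round 2: Route D 17, Route B 9, Route A 7. Route D has a majority.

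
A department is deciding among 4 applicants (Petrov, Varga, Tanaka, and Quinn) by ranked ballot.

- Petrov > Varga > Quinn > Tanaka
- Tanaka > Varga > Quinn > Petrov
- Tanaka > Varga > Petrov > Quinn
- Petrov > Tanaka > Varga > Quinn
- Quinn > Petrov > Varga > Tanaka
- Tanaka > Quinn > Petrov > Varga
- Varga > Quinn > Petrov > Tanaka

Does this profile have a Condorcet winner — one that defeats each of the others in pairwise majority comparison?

Head-to-head results (7 voters total):
Petrov vs Varga: Petrov wins 4–3.
Petrov vs Tanaka: Petrov wins 4–3.
Petrov vs Quinn: Quinn wins 4–3.
Varga vs Tanaka: Tanaka wins 4–3.
Varga vs Quinn: Varga wins 5–2.
Tanaka vs Quinn: Tanaka wins 4–3.
No candidate beats all others: Petrov beats Varga beats Quinn beats Petrov, a majority cycle.

No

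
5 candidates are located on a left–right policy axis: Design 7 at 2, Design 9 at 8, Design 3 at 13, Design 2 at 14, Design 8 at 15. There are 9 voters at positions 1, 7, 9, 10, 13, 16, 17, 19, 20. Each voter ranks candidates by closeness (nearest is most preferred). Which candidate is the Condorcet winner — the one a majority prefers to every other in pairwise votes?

With single-peaked preferences on a line, the Condorcet winner is the candidate closest to the median voter.
The median voter (position 13) is closest to Design 3 at 13.
Check: Design 3 vs Design 2 — voters closer to Design 3: 5 of 9.

Design 3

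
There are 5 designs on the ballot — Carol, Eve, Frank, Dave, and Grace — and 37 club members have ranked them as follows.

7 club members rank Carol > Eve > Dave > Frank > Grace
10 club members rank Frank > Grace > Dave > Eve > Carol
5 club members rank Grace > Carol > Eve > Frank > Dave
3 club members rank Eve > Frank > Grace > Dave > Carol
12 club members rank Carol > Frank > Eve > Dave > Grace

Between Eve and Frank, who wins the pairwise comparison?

Ballots ranking Eve above Frank: 7+5+3 = 15.
Ballots ranking Frank above Eve: 10+12 = 22.
Frank wins the head-to-head, 22–15.

Frank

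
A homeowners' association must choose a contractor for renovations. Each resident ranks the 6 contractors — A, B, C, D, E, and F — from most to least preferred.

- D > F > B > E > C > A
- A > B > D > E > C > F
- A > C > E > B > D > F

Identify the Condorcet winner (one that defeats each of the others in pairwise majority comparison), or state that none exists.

Head-to-head results (3 voters total):
A vs B: A wins 2–1.
A vs C: A wins 2–1.
A vs D: A wins 2–1.
A vs E: A wins 2–1.
A vs F: A wins 2–1.
B vs C: B wins 2–1.
B vs D: B wins 2–1.
B vs E: B wins 2–1.
B vs F: B wins 2–1.
C vs D: D wins 2–1.
C vs E: E wins 2–1.
C vs F: C wins 2–1.
D vs E: D wins 2–1.
D vs F: D wins 3–0.
E vs F: E wins 2–1.
A beats each rival — B (2–1), C (2–1), D (2–1), E (2–1), F (2–1) — so A is the Condorcet winner.

A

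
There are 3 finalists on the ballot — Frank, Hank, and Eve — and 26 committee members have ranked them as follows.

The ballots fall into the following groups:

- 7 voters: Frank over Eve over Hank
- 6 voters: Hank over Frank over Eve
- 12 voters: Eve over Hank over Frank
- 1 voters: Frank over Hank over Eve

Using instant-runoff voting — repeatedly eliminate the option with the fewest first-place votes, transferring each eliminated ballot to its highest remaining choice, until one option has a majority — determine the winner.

Round 1: Eve 12, Frank 8, Hank 6. Hank has the fewest and is eliminated.
Round 2: Frank 14, Eve 12. Frank has a majority.

Frank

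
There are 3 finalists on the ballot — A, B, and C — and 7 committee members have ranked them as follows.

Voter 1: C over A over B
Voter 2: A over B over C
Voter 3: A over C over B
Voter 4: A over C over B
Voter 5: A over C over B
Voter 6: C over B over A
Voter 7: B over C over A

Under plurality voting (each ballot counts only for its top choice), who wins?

First-place vote totals:
  A: 4
  B: 1
  C: 2
A has the most first-place votes.

A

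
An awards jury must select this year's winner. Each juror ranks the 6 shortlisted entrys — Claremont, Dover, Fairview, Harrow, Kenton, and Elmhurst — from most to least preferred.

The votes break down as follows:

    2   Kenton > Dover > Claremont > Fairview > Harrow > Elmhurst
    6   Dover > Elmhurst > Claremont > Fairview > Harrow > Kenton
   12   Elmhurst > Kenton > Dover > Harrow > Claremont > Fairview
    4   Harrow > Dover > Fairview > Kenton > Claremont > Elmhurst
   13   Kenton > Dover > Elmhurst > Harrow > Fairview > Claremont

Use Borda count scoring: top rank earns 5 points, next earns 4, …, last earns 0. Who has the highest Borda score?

Borda scores:
  Claremont: 2·3 + 6·3 + 12·1 + 4·1 + 13·0 = 40
  Dover: 2·4 + 6·5 + 12·3 + 4·4 + 13·4 = 142
  Fairview: 2·2 + 6·2 + 12·0 + 4·3 + 13·1 = 41
  Harrow: 2·1 + 6·1 + 12·2 + 4·5 + 13·2 = 78
  Kenton: 2·5 + 6·0 + 12·4 + 4·2 + 13·5 = 131
  Elmhurst: 2·0 + 6·4 + 12·5 + 4·0 + 13·3 = 123
Dover has the highest total.

Dover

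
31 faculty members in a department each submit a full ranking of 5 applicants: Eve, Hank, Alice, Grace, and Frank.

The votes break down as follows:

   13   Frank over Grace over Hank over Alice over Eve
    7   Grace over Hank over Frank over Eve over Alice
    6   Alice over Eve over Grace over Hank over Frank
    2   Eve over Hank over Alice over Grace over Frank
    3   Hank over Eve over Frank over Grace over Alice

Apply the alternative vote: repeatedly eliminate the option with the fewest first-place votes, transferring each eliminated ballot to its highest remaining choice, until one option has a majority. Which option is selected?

Round 1: Frank 13, Grace 7, Alice 6, Hank 3, Eve 2. Eve has the fewest and is eliminated.
Round 2: Frank 13, Grace 7, Alice 6, Hank 5. Hank has the fewest and is eliminated.
Round 3: Frank 16, Alice 8, Grace 7. Frank has a majority.

Frank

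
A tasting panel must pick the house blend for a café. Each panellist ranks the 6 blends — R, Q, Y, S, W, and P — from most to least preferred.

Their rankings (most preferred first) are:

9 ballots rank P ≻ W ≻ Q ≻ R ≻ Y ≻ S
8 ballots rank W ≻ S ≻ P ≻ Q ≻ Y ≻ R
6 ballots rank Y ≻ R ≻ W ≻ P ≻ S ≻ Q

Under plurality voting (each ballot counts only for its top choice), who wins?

First-place vote totals:
  R: 0
  Q: 0
  Y: 6
  S: 0
  W: 8
  P: 9
P has the most first-place votes.

P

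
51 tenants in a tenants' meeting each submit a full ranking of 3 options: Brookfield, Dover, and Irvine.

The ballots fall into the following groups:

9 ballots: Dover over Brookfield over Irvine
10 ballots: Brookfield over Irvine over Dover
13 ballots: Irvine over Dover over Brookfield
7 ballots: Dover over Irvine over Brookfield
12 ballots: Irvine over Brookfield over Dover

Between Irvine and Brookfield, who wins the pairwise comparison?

Ballots ranking Irvine above Brookfield: 13+7+12 = 32.
Ballots ranking Brookfield above Irvine: 9+10 = 19.
Irvine wins the head-to-head, 32–19.

Irvine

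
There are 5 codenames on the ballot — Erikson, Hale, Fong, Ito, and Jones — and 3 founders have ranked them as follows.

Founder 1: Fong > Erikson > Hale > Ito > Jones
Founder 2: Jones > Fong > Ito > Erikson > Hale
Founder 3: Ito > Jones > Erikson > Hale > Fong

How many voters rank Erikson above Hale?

Ballots ranking Erikson above Hale: 3.
Ballots ranking Hale above Erikson: 0.
So 3 of 3 voters prefer Erikson to Hale.

3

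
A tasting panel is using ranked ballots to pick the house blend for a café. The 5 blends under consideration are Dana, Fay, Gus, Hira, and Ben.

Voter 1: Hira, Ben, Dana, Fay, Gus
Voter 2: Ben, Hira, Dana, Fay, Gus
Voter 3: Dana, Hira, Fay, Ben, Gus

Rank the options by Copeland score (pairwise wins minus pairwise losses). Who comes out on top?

Pairwise results:
  Dana vs Fay: Dana wins 3–0.
  Dana vs Gus: Dana wins 3–0.
  Dana vs Hira: Hira wins 2–1.
  Dana vs Ben: Ben wins 2–1.
  Fay vs Gus: Fay wins 3–0.
  Fay vs Hira: Hira wins 3–0.
  Fay vs Ben: Ben wins 2–1.
  Gus vs Hira: Hira wins 3–0.
  Gus vs Ben: Ben wins 3–0.
  Hira vs Ben: Hira wins 2–1.
Copeland scores (wins − losses):
  Dana: 2 − 2 = 0
  Fay: 1 − 3 = -2
  Gus: 0 − 4 = -4
  Hira: 4 − 0 = 4
  Ben: 3 − 1 = 2
Hira has the best Copeland score.

Hira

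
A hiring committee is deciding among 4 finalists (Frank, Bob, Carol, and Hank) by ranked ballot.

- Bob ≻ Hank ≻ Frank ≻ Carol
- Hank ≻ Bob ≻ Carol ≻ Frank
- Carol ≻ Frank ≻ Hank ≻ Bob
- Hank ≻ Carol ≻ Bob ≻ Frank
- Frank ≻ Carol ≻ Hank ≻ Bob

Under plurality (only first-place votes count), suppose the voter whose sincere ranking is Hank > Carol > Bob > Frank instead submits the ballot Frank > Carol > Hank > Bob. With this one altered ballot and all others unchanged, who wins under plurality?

Frank

First-place totals with the altered ballot: Frank 2, Bob 1, Carol 1, Hank 1.
The switch changes the winner from Hank to Frank.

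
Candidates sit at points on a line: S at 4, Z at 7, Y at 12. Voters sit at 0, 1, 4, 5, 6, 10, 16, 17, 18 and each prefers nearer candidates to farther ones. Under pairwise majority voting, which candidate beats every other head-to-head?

Z

With single-peaked preferences on a line, the Condorcet winner is the candidate closest to the median voter.
The median voter (position 6) is closest to Z at 7.
Check: Z vs S — voters closer to Z: 5 of 9.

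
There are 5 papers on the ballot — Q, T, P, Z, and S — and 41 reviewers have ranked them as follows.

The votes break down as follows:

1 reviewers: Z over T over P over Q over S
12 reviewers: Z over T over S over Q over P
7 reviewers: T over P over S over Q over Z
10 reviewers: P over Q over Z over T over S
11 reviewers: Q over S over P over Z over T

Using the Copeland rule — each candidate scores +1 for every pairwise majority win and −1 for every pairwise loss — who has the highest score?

Q

Pairwise results:
  Q vs T: Q wins 21–20.
  Q vs P: Q wins 23–18.
  Q vs Z: Q wins 28–13.
  Q vs S: Q wins 22–19.
  T vs P: P wins 21–20.
  T vs Z: Z wins 34–7.
  T vs S: T wins 30–11.
  P vs Z: P wins 28–13.
  P vs S: S wins 23–18.
  Z vs S: Z wins 23–18.
Copeland scores (wins − losses):
  Q: 4 − 0 = 4
  T: 1 − 3 = -2
  P: 2 − 2 = 0
  Z: 2 − 2 = 0
  S: 1 − 3 = -2
Q has the best Copeland score.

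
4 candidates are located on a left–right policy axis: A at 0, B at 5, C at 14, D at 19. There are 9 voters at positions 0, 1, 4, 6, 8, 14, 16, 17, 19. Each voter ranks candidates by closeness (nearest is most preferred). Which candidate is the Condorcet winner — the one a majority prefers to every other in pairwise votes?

With single-peaked preferences on a line, the Condorcet winner is the candidate closest to the median voter.
The median voter (position 8) is closest to B at 5.
Check: B vs C — voters closer to B: 5 of 9.

B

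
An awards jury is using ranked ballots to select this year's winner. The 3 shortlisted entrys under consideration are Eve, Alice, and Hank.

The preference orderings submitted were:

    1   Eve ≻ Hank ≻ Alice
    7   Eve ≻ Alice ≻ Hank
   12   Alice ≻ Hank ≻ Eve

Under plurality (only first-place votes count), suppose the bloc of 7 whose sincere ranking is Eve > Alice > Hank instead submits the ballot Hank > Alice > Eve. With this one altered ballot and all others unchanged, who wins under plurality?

Alice

First-place totals with the altered ballot: Eve 1, Alice 12, Hank 7.
The winner is unchanged: still Alice.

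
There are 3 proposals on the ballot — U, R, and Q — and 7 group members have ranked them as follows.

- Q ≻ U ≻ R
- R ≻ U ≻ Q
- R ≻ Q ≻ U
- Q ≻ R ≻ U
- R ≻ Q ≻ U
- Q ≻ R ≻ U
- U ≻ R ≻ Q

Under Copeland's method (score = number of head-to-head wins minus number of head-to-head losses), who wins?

R

Pairwise results:
  U vs R: R wins 5–2.
  U vs Q: Q wins 5–2.
  R vs Q: R wins 4–3.
Copeland scores (wins − losses):
  U: 0 − 2 = -2
  R: 2 − 0 = 2
  Q: 1 − 1 = 0
R has the best Copeland score.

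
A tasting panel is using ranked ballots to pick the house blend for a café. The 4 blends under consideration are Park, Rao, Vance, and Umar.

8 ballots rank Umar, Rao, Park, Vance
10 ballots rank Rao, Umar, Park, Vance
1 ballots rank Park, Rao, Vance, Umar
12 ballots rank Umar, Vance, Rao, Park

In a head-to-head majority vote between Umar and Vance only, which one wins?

Ballots ranking Umar above Vance: 8+10+12 = 30.
Ballots ranking Vance above Umar: 1.
Umar wins the head-to-head, 30–1.

Umar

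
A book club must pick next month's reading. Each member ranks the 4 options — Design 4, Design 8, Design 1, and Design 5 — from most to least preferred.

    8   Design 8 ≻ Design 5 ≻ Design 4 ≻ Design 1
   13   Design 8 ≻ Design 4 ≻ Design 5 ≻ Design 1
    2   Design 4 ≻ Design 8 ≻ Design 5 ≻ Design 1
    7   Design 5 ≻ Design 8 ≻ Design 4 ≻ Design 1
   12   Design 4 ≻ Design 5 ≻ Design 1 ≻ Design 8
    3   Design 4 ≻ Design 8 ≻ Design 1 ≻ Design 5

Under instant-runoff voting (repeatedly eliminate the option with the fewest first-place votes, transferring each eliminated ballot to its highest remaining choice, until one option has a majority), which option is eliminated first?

Round 1: Design 8 21, Design 4 17, Design 5 7, Design 1 0. Design 1 has the fewest and is eliminated.
Round 2: Design 8 21, Design 4 17, Design 5 7. Design 5 has the fewest and is eliminated.
Round 3: Design 8 28, Design 4 17. Design 8 has a majority.

Design 1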